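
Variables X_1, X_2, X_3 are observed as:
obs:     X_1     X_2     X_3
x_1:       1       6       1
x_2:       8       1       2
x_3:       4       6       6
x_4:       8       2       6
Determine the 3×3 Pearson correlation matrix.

Step 1 — column means:
  mean(X_1) = (1 + 8 + 4 + 8) / 4 = 21/4 = 5.25
  mean(X_2) = (6 + 1 + 6 + 2) / 4 = 15/4 = 3.75
  mean(X_3) = (1 + 2 + 6 + 6) / 4 = 15/4 = 3.75

Step 2 — sample variances and covariances s[i,j] = (1/(n-1)) · Σ_k (x_{k,i} - mean_i) · (x_{k,j} - mean_j), with n-1 = 3:
  s[X_1,X_1] = ((-4.25)·(-4.25) + (2.75)·(2.75) + (-1.25)·(-1.25) + (2.75)·(2.75)) / 3 = 34.75/3 = 11.5833
  s[X_1,X_2] = ((-4.25)·(2.25) + (2.75)·(-2.75) + (-1.25)·(2.25) + (2.75)·(-1.75)) / 3 = -24.75/3 = -8.25
  s[X_1,X_3] = ((-4.25)·(-2.75) + (2.75)·(-1.75) + (-1.25)·(2.25) + (2.75)·(2.25)) / 3 = 10.25/3 = 3.4167
  s[X_2,X_2] = ((2.25)·(2.25) + (-2.75)·(-2.75) + (2.25)·(2.25) + (-1.75)·(-1.75)) / 3 = 20.75/3 = 6.9167
  s[X_2,X_3] = ((2.25)·(-2.75) + (-2.75)·(-1.75) + (2.25)·(2.25) + (-1.75)·(2.25)) / 3 = -0.25/3 = -0.0833
  s[X_3,X_3] = ((-2.75)·(-2.75) + (-1.75)·(-1.75) + (2.25)·(2.25) + (2.25)·(2.25)) / 3 = 20.75/3 = 6.9167
  Sample standard deviations s_i = √(s[i,i]):
  s(X_1) = √(11.5833) = 3.4034
  s(X_2) = √(6.9167) = 2.63
  s(X_3) = √(6.9167) = 2.63

Step 3 — r_{ij} = s_{ij} / (s_i · s_j):
  r[X_1,X_1] = 1 (diagonal).
  r[X_1,X_2] = -8.25 / (3.4034 · 2.63) = -8.25 / 8.9509 = -0.9217
  r[X_1,X_3] = 3.4167 / (3.4034 · 2.63) = 3.4167 / 8.9509 = 0.3817
  r[X_2,X_2] = 1 (diagonal).
  r[X_2,X_3] = -0.0833 / (2.63 · 2.63) = -0.0833 / 6.9167 = -0.012
  r[X_3,X_3] = 1 (diagonal).

R is symmetric with unit diagonal. Assembling:

R = [[1, -0.9217, 0.3817],
 [-0.9217, 1, -0.012],
 [0.3817, -0.012, 1]]


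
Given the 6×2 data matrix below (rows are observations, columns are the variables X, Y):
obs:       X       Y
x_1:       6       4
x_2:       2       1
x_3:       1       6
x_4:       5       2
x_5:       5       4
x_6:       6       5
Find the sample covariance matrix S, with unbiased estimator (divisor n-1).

Step 1 — column means:
  mean(X) = (6 + 2 + 1 + 5 + 5 + 6) / 6 = 25/6 = 4.1667
  mean(Y) = (4 + 1 + 6 + 2 + 4 + 5) / 6 = 22/6 = 3.6667

Step 2 — sample covariance S[i,j] = (1/(n-1)) · Σ_k (x_{k,i} - mean_i) · (x_{k,j} - mean_j), with n-1 = 5.
  S[X,X] = ((1.8333)·(1.8333) + (-2.1667)·(-2.1667) + (-3.1667)·(-3.1667) + (0.8333)·(0.8333) + (0.8333)·(0.8333) + (1.8333)·(1.8333)) / 5 = 22.8333/5 = 4.5667
  S[X,Y] = ((1.8333)·(0.3333) + (-2.1667)·(-2.6667) + (-3.1667)·(2.3333) + (0.8333)·(-1.6667) + (0.8333)·(0.3333) + (1.8333)·(1.3333)) / 5 = 0.3333/5 = 0.0667
  S[Y,Y] = ((0.3333)·(0.3333) + (-2.6667)·(-2.6667) + (2.3333)·(2.3333) + (-1.6667)·(-1.6667) + (0.3333)·(0.3333) + (1.3333)·(1.3333)) / 5 = 17.3333/5 = 3.4667

S is symmetric (S[j,i] = S[i,j]). Assembling:

S = [[4.5667, 0.0667],
 [0.0667, 3.4667]]


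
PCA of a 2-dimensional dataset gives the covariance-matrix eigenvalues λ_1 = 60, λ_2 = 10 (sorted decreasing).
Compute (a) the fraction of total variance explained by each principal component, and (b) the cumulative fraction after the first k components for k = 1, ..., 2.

Step 1 — total variance = trace(Sigma) = Σ λ_i = 60 + 10 = 70.

Step 2 — fraction explained by component i = λ_i / Σ λ:
  PC1: 60/70 = 0.8571
  PC2: 10/70 = 0.1429

Step 3 — cumulative fraction after k components = (λ_1 + ... + λ_k) / Σ λ:
  k = 1: 60/70 = 0.8571
  k = 2: (60 + 10)/70 = 70/70 = 1

Summary (fraction, with percent):

explained: PC1 0.8571 (85.71%), PC2 0.1429 (14.29%);  cumulative: 0.8571, 1


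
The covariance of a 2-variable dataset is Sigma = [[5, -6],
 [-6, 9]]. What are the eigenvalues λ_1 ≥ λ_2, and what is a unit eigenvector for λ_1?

Step 1 — characteristic polynomial of 2×2 Sigma:
  det(Sigma - λI) = λ² - trace · λ + det = 0.
  trace = 5 + 9 = 14, det = 5·9 - (-6)² = 9.
Step 2 — discriminant:
  Δ = trace² - 4·det = 196 - 36 = 160.
Step 3 — eigenvalues:
  λ = (trace ± √Δ)/2 = (14 ± 12.6491)/2,
  λ_1 = 13.3246,  λ_2 = 0.6754.

Step 4 — unit eigenvector for λ_1: solve (Sigma - λ_1 I)v = 0. First row:
  (5 - 13.3246)·v_x + (-6)·v_y = 0, i.e. (-8.3246)·v_x + (-6)·v_y = 0,
  so v ∝ (b, λ_1 - a) = (-6, 8.3246); multiply by -1 so the first entry is positive: u = (6, -8.3246).
  ||u|| = √((6)² + (-8.3246)²) = √(105.2982) ≈ 10.2615,
  v_1 = u/||u|| ≈ (0.5847, -0.8112) (||v_1|| = 1).

λ_1 = 13.3246,  λ_2 = 0.6754;  v_1 ≈ (0.5847, -0.8112)


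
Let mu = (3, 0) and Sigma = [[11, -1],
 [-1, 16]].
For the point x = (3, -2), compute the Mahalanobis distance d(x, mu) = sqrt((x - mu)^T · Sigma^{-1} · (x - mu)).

Step 1 — centre the observation: (x - mu) = (0, -2).

Step 2 — invert Sigma. det(Sigma) = 11·16 - (-1)² = 175.
  Sigma^{-1} = (1/det) · [[d, -b], [-b, a]] = [[0.0914, 0.0057],
 [0.0057, 0.0629]].

Step 3 — form the quadratic (x - mu)^T · Sigma^{-1} · (x - mu):
  Sigma^{-1} · (x - mu) = (-0.0114, -0.1257).
  (x - mu)^T · [Sigma^{-1} · (x - mu)] = (0)·(-0.0114) + (-2)·(-0.1257) = 0.2514.

Step 4 — take square root: d = √(0.2514) ≈ 0.5014.

d(x, mu) = √(0.2514) ≈ 0.5014


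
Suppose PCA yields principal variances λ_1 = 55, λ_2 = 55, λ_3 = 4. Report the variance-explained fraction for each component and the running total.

Step 1 — total variance = trace(Sigma) = Σ λ_i = 55 + 55 + 4 = 114.

Step 2 — fraction explained by component i = λ_i / Σ λ:
  PC1: 55/114 = 0.4825
  PC2: 55/114 = 0.4825
  PC3: 4/114 = 0.0351

Step 3 — cumulative fraction after k components = (λ_1 + ... + λ_k) / Σ λ:
  k = 1: 55/114 = 0.4825
  k = 2: (55 + 55)/114 = 110/114 = 0.9649
  k = 3: (55 + 55 + 4)/114 = 114/114 = 1

Summary (fraction, with percent):

explained: PC1 0.4825 (48.25%), PC2 0.4825 (48.25%), PC3 0.0351 (3.51%);  cumulative: 0.4825, 0.9649, 1


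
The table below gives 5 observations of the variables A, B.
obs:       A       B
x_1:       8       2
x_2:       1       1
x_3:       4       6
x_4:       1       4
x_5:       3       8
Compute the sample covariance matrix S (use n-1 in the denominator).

Step 1 — column means:
  mean(A) = (8 + 1 + 4 + 1 + 3) / 5 = 17/5 = 3.4
  mean(B) = (2 + 1 + 6 + 4 + 8) / 5 = 21/5 = 4.2

Step 2 — sample covariance S[i,j] = (1/(n-1)) · Σ_k (x_{k,i} - mean_i) · (x_{k,j} - mean_j), with n-1 = 4.
  S[A,A] = ((4.6)·(4.6) + (-2.4)·(-2.4) + (0.6)·(0.6) + (-2.4)·(-2.4) + (-0.4)·(-0.4)) / 4 = 33.2/4 = 8.3
  S[A,B] = ((4.6)·(-2.2) + (-2.4)·(-3.2) + (0.6)·(1.8) + (-2.4)·(-0.2) + (-0.4)·(3.8)) / 4 = -2.4/4 = -0.6
  S[B,B] = ((-2.2)·(-2.2) + (-3.2)·(-3.2) + (1.8)·(1.8) + (-0.2)·(-0.2) + (3.8)·(3.8)) / 4 = 32.8/4 = 8.2

S is symmetric (S[j,i] = S[i,j]). Assembling:

S = [[8.3, -0.6],
 [-0.6, 8.2]]


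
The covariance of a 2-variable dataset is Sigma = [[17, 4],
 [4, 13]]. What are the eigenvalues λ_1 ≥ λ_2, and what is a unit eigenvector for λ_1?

Step 1 — characteristic polynomial of 2×2 Sigma:
  det(Sigma - λI) = λ² - trace · λ + det = 0.
  trace = 17 + 13 = 30, det = 17·13 - (4)² = 205.
Step 2 — discriminant:
  Δ = trace² - 4·det = 900 - 820 = 80.
Step 3 — eigenvalues:
  λ = (trace ± √Δ)/2 = (30 ± 8.9443)/2,
  λ_1 = 19.4721,  λ_2 = 10.5279.

Step 4 — unit eigenvector for λ_1: solve (Sigma - λ_1 I)v = 0. First row:
  (17 - 19.4721)·v_x + (4)·v_y = 0, i.e. (-2.4721)·v_x + (4)·v_y = 0,
  so v ∝ (b, λ_1 - a) = (4, 2.4721) = u.
  ||u|| = √((4)² + (2.4721)²) = √(22.1115) ≈ 4.7023,
  v_1 = u/||u|| ≈ (0.8507, 0.5257) (||v_1|| = 1).

λ_1 = 19.4721,  λ_2 = 10.5279;  v_1 ≈ (0.8507, 0.5257)


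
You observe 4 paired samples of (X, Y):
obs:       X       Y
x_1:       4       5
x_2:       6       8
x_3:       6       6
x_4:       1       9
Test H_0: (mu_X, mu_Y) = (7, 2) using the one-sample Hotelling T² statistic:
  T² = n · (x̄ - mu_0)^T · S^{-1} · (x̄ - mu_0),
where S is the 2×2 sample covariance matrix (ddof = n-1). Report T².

Step 1 — sample mean vector:
  mean(X) = (4 + 6 + 6 + 1) / 4 = 17/4 = 4.25
  mean(Y) = (5 + 8 + 6 + 9) / 4 = 28/4 = 7
  x̄ = (4.25, 7),  deviation x̄ - mu_0 = (4.25, 7) - (7, 2) = (-2.75, 5).

Step 2 — sample covariance matrix, S[i,j] = (1/(n-1)) · Σ_k (x_{k,i} - mean_i) · (x_{k,j} - mean_j), divisor n-1 = 3:
  S[X,X] = ((-0.25)·(-0.25) + (1.75)·(1.75) + (1.75)·(1.75) + (-3.25)·(-3.25)) / 3 = 16.75/3 = 5.5833
  S[X,Y] = ((-0.25)·(-2) + (1.75)·(1) + (1.75)·(-1) + (-3.25)·(2)) / 3 = -6/3 = -2
  S[Y,Y] = ((-2)·(-2) + (1)·(1) + (-1)·(-1) + (2)·(2)) / 3 = 10/3 = 3.3333
  S = [[5.5833, -2],
 [-2, 3.3333]].

Step 3 — invert S. det(S) = 5.5833·3.3333 - (-2)² = 14.6111.
  S^{-1} = (1/det) · [[d, -b], [-b, a]] = [[0.2281, 0.1369],
 [0.1369, 0.3821]].

Step 4 — quadratic form (x̄ - mu_0)^T · S^{-1} · (x̄ - mu_0):
  S^{-1} · (x̄ - mu_0) = (0.057, 1.5342),
  (x̄ - mu_0)^T · [...] = (-2.75)·(0.057) + (5)·(1.5342) = 7.5143.

Step 5 — scale by n: T² = 4 · 7.5143 = 30.057.

T² ≈ 30.057


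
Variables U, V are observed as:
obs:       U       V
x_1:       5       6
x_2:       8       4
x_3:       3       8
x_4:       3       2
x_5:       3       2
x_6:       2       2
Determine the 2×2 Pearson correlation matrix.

Step 1 — column means:
  mean(U) = (5 + 8 + 3 + 3 + 3 + 2) / 6 = 24/6 = 4
  mean(V) = (6 + 4 + 8 + 2 + 2 + 2) / 6 = 24/6 = 4

Step 2 — sample variances and covariances s[i,j] = (1/(n-1)) · Σ_k (x_{k,i} - mean_i) · (x_{k,j} - mean_j), with n-1 = 5:
  s[U,U] = ((1)·(1) + (4)·(4) + (-1)·(-1) + (-1)·(-1) + (-1)·(-1) + (-2)·(-2)) / 5 = 24/5 = 4.8
  s[U,V] = ((1)·(2) + (4)·(0) + (-1)·(4) + (-1)·(-2) + (-1)·(-2) + (-2)·(-2)) / 5 = 6/5 = 1.2
  s[V,V] = ((2)·(2) + (0)·(0) + (4)·(4) + (-2)·(-2) + (-2)·(-2) + (-2)·(-2)) / 5 = 32/5 = 6.4
  Sample standard deviations s_i = √(s[i,i]):
  s(U) = √(4.8) = 2.1909
  s(V) = √(6.4) = 2.5298

Step 3 — r_{ij} = s_{ij} / (s_i · s_j):
  r[U,U] = 1 (diagonal).
  r[U,V] = 1.2 / (2.1909 · 2.5298) = 1.2 / 5.5426 = 0.2165
  r[V,V] = 1 (diagonal).

R is symmetric with unit diagonal. Assembling:

R = [[1, 0.2165],
 [0.2165, 1]]


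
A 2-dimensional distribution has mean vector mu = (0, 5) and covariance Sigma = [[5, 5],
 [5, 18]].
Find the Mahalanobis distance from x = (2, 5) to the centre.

Step 1 — centre the observation: (x - mu) = (2, 0).

Step 2 — invert Sigma. det(Sigma) = 5·18 - (5)² = 65.
  Sigma^{-1} = (1/det) · [[d, -b], [-b, a]] = [[0.2769, -0.0769],
 [-0.0769, 0.0769]].

Step 3 — form the quadratic (x - mu)^T · Sigma^{-1} · (x - mu):
  Sigma^{-1} · (x - mu) = (0.5538, -0.1538).
  (x - mu)^T · [Sigma^{-1} · (x - mu)] = (2)·(0.5538) + (0)·(-0.1538) = 1.1077.

Step 4 — take square root: d = √(1.1077) ≈ 1.0525.

d(x, mu) = √(1.1077) ≈ 1.0525


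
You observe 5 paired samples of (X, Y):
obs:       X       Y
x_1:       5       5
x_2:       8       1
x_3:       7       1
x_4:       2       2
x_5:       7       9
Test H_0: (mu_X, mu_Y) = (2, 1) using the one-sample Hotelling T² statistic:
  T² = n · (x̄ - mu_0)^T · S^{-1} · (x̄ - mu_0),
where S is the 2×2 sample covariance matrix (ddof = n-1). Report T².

Step 1 — sample mean vector:
  mean(X) = (5 + 8 + 7 + 2 + 7) / 5 = 29/5 = 5.8
  mean(Y) = (5 + 1 + 1 + 2 + 9) / 5 = 18/5 = 3.6
  x̄ = (5.8, 3.6),  deviation x̄ - mu_0 = (5.8, 3.6) - (2, 1) = (3.8, 2.6).

Step 2 — sample covariance matrix, S[i,j] = (1/(n-1)) · Σ_k (x_{k,i} - mean_i) · (x_{k,j} - mean_j), divisor n-1 = 4:
  S[X,X] = ((-0.8)·(-0.8) + (2.2)·(2.2) + (1.2)·(1.2) + (-3.8)·(-3.8) + (1.2)·(1.2)) / 4 = 22.8/4 = 5.7
  S[X,Y] = ((-0.8)·(1.4) + (2.2)·(-2.6) + (1.2)·(-2.6) + (-3.8)·(-1.6) + (1.2)·(5.4)) / 4 = 2.6/4 = 0.65
  S[Y,Y] = ((1.4)·(1.4) + (-2.6)·(-2.6) + (-2.6)·(-2.6) + (-1.6)·(-1.6) + (5.4)·(5.4)) / 4 = 47.2/4 = 11.8
  S = [[5.7, 0.65],
 [0.65, 11.8]].

Step 3 — invert S. det(S) = 5.7·11.8 - (0.65)² = 66.8375.
  S^{-1} = (1/det) · [[d, -b], [-b, a]] = [[0.1765, -0.0097],
 [-0.0097, 0.0853]].

Step 4 — quadratic form (x̄ - mu_0)^T · S^{-1} · (x̄ - mu_0):
  S^{-1} · (x̄ - mu_0) = (0.6456, 0.1848),
  (x̄ - mu_0)^T · [...] = (3.8)·(0.6456) + (2.6)·(0.1848) = 2.9337.

Step 5 — scale by n: T² = 5 · 2.9337 = 14.6684.

T² ≈ 14.6684


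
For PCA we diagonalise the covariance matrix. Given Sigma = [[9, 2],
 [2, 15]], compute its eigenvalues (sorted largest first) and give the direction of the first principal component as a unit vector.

Step 1 — characteristic polynomial of 2×2 Sigma:
  det(Sigma - λI) = λ² - trace · λ + det = 0.
  trace = 9 + 15 = 24, det = 9·15 - (2)² = 131.
Step 2 — discriminant:
  Δ = trace² - 4·det = 576 - 524 = 52.
Step 3 — eigenvalues:
  λ = (trace ± √Δ)/2 = (24 ± 7.2111)/2,
  λ_1 = 15.6056,  λ_2 = 8.3944.

Step 4 — unit eigenvector for λ_1: solve (Sigma - λ_1 I)v = 0. First row:
  (9 - 15.6056)·v_x + (2)·v_y = 0, i.e. (-6.6056)·v_x + (2)·v_y = 0,
  so v ∝ (b, λ_1 - a) = (2, 6.6056) = u.
  ||u|| = √((2)² + (6.6056)²) = √(47.6333) ≈ 6.9017,
  v_1 = u/||u|| ≈ (0.2898, 0.9571) (||v_1|| = 1).

λ_1 = 15.6056,  λ_2 = 8.3944;  v_1 ≈ (0.2898, 0.9571)


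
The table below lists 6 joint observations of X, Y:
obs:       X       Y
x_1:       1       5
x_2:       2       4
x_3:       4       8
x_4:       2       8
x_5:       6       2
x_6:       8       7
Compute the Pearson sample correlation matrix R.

Step 1 — column means:
  mean(X) = (1 + 2 + 4 + 2 + 6 + 8) / 6 = 23/6 = 3.8333
  mean(Y) = (5 + 4 + 8 + 8 + 2 + 7) / 6 = 34/6 = 5.6667

Step 2 — sample variances and covariances s[i,j] = (1/(n-1)) · Σ_k (x_{k,i} - mean_i) · (x_{k,j} - mean_j), with n-1 = 5:
  s[X,X] = ((-2.8333)·(-2.8333) + (-1.8333)·(-1.8333) + (0.1667)·(0.1667) + (-1.8333)·(-1.8333) + (2.1667)·(2.1667) + (4.1667)·(4.1667)) / 5 = 36.8333/5 = 7.3667
  s[X,Y] = ((-2.8333)·(-0.6667) + (-1.8333)·(-1.6667) + (0.1667)·(2.3333) + (-1.8333)·(2.3333) + (2.1667)·(-3.6667) + (4.1667)·(1.3333)) / 5 = -1.3333/5 = -0.2667
  s[Y,Y] = ((-0.6667)·(-0.6667) + (-1.6667)·(-1.6667) + (2.3333)·(2.3333) + (2.3333)·(2.3333) + (-3.6667)·(-3.6667) + (1.3333)·(1.3333)) / 5 = 29.3333/5 = 5.8667
  Sample standard deviations s_i = √(s[i,i]):
  s(X) = √(7.3667) = 2.7142
  s(Y) = √(5.8667) = 2.4221

Step 3 — r_{ij} = s_{ij} / (s_i · s_j):
  r[X,X] = 1 (diagonal).
  r[X,Y] = -0.2667 / (2.7142 · 2.4221) = -0.2667 / 6.574 = -0.0406
  r[Y,Y] = 1 (diagonal).

R is symmetric with unit diagonal. Assembling:

R = [[1, -0.0406],
 [-0.0406, 1]]


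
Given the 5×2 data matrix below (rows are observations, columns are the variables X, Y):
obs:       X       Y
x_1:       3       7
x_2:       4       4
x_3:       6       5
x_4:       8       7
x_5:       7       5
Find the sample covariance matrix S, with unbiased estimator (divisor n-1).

Step 1 — column means:
  mean(X) = (3 + 4 + 6 + 8 + 7) / 5 = 28/5 = 5.6
  mean(Y) = (7 + 4 + 5 + 7 + 5) / 5 = 28/5 = 5.6

Step 2 — sample covariance S[i,j] = (1/(n-1)) · Σ_k (x_{k,i} - mean_i) · (x_{k,j} - mean_j), with n-1 = 4.
  S[X,X] = ((-2.6)·(-2.6) + (-1.6)·(-1.6) + (0.4)·(0.4) + (2.4)·(2.4) + (1.4)·(1.4)) / 4 = 17.2/4 = 4.3
  S[X,Y] = ((-2.6)·(1.4) + (-1.6)·(-1.6) + (0.4)·(-0.6) + (2.4)·(1.4) + (1.4)·(-0.6)) / 4 = 1.2/4 = 0.3
  S[Y,Y] = ((1.4)·(1.4) + (-1.6)·(-1.6) + (-0.6)·(-0.6) + (1.4)·(1.4) + (-0.6)·(-0.6)) / 4 = 7.2/4 = 1.8

S is symmetric (S[j,i] = S[i,j]). Assembling:

S = [[4.3, 0.3],
 [0.3, 1.8]]


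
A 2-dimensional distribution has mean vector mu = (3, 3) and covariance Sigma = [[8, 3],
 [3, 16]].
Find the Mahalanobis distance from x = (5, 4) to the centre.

Step 1 — centre the observation: (x - mu) = (2, 1).

Step 2 — invert Sigma. det(Sigma) = 8·16 - (3)² = 119.
  Sigma^{-1} = (1/det) · [[d, -b], [-b, a]] = [[0.1345, -0.0252],
 [-0.0252, 0.0672]].

Step 3 — form the quadratic (x - mu)^T · Sigma^{-1} · (x - mu):
  Sigma^{-1} · (x - mu) = (0.2437, 0.0168).
  (x - mu)^T · [Sigma^{-1} · (x - mu)] = (2)·(0.2437) + (1)·(0.0168) = 0.5042.

Step 4 — take square root: d = √(0.5042) ≈ 0.7101.

d(x, mu) = √(0.5042) ≈ 0.7101


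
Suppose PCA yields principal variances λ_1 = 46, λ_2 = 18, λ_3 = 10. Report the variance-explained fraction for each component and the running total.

Step 1 — total variance = trace(Sigma) = Σ λ_i = 46 + 18 + 10 = 74.

Step 2 — fraction explained by component i = λ_i / Σ λ:
  PC1: 46/74 = 0.6216
  PC2: 18/74 = 0.2432
  PC3: 10/74 = 0.1351

Step 3 — cumulative fraction after k components = (λ_1 + ... + λ_k) / Σ λ:
  k = 1: 46/74 = 0.6216
  k = 2: (46 + 18)/74 = 64/74 = 0.8649
  k = 3: (46 + 18 + 10)/74 = 74/74 = 1

Summary (fraction, with percent):

explained: PC1 0.6216 (62.16%), PC2 0.2432 (24.32%), PC3 0.1351 (13.51%);  cumulative: 0.6216, 0.8649, 1


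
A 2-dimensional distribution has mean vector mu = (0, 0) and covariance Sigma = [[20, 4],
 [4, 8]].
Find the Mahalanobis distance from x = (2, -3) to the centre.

Step 1 — centre the observation: (x - mu) = (2, -3).

Step 2 — invert Sigma. det(Sigma) = 20·8 - (4)² = 144.
  Sigma^{-1} = (1/det) · [[d, -b], [-b, a]] = [[0.0556, -0.0278],
 [-0.0278, 0.1389]].

Step 3 — form the quadratic (x - mu)^T · Sigma^{-1} · (x - mu):
  Sigma^{-1} · (x - mu) = (0.1944, -0.4722).
  (x - mu)^T · [Sigma^{-1} · (x - mu)] = (2)·(0.1944) + (-3)·(-0.4722) = 1.8056.

Step 4 — take square root: d = √(1.8056) ≈ 1.3437.

d(x, mu) = √(1.8056) ≈ 1.3437


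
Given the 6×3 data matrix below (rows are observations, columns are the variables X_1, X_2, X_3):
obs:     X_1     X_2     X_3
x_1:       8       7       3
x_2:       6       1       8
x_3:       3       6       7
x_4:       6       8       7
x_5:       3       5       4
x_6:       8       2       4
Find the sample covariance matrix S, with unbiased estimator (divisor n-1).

Step 1 — column means:
  mean(X_1) = (8 + 6 + 3 + 6 + 3 + 8) / 6 = 34/6 = 5.6667
  mean(X_2) = (7 + 1 + 6 + 8 + 5 + 2) / 6 = 29/6 = 4.8333
  mean(X_3) = (3 + 8 + 7 + 7 + 4 + 4) / 6 = 33/6 = 5.5

Step 2 — sample covariance S[i,j] = (1/(n-1)) · Σ_k (x_{k,i} - mean_i) · (x_{k,j} - mean_j), with n-1 = 5.
  S[X_1,X_1] = ((2.3333)·(2.3333) + (0.3333)·(0.3333) + (-2.6667)·(-2.6667) + (0.3333)·(0.3333) + (-2.6667)·(-2.6667) + (2.3333)·(2.3333)) / 5 = 25.3333/5 = 5.0667
  S[X_1,X_2] = ((2.3333)·(2.1667) + (0.3333)·(-3.8333) + (-2.6667)·(1.1667) + (0.3333)·(3.1667) + (-2.6667)·(0.1667) + (2.3333)·(-2.8333)) / 5 = -5.3333/5 = -1.0667
  S[X_1,X_3] = ((2.3333)·(-2.5) + (0.3333)·(2.5) + (-2.6667)·(1.5) + (0.3333)·(1.5) + (-2.6667)·(-1.5) + (2.3333)·(-1.5)) / 5 = -8/5 = -1.6
  S[X_2,X_2] = ((2.1667)·(2.1667) + (-3.8333)·(-3.8333) + (1.1667)·(1.1667) + (3.1667)·(3.1667) + (0.1667)·(0.1667) + (-2.8333)·(-2.8333)) / 5 = 38.8333/5 = 7.7667
  S[X_2,X_3] = ((2.1667)·(-2.5) + (-3.8333)·(2.5) + (1.1667)·(1.5) + (3.1667)·(1.5) + (0.1667)·(-1.5) + (-2.8333)·(-1.5)) / 5 = -4.5/5 = -0.9
  S[X_3,X_3] = ((-2.5)·(-2.5) + (2.5)·(2.5) + (1.5)·(1.5) + (1.5)·(1.5) + (-1.5)·(-1.5) + (-1.5)·(-1.5)) / 5 = 21.5/5 = 4.3

S is symmetric (S[j,i] = S[i,j]). Assembling:

S = [[5.0667, -1.0667, -1.6],
 [-1.0667, 7.7667, -0.9],
 [-1.6, -0.9, 4.3]]


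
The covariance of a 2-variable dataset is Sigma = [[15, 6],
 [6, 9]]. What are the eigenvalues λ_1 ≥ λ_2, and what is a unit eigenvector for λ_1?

Step 1 — characteristic polynomial of 2×2 Sigma:
  det(Sigma - λI) = λ² - trace · λ + det = 0.
  trace = 15 + 9 = 24, det = 15·9 - (6)² = 99.
Step 2 — discriminant:
  Δ = trace² - 4·det = 576 - 396 = 180.
Step 3 — eigenvalues:
  λ = (trace ± √Δ)/2 = (24 ± 13.4164)/2,
  λ_1 = 18.7082,  λ_2 = 5.2918.

Step 4 — unit eigenvector for λ_1: solve (Sigma - λ_1 I)v = 0. First row:
  (15 - 18.7082)·v_x + (6)·v_y = 0, i.e. (-3.7082)·v_x + (6)·v_y = 0,
  so v ∝ (b, λ_1 - a) = (6, 3.7082) = u.
  ||u|| = √((6)² + (3.7082)²) = √(49.7508) ≈ 7.0534,
  v_1 = u/||u|| ≈ (0.8507, 0.5257) (||v_1|| = 1).

λ_1 = 18.7082,  λ_2 = 5.2918;  v_1 ≈ (0.8507, 0.5257)


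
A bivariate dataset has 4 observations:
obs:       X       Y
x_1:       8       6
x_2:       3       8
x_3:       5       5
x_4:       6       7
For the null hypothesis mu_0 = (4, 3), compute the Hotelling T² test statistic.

Step 1 — sample mean vector:
  mean(X) = (8 + 3 + 5 + 6) / 4 = 22/4 = 5.5
  mean(Y) = (6 + 8 + 5 + 7) / 4 = 26/4 = 6.5
  x̄ = (5.5, 6.5),  deviation x̄ - mu_0 = (5.5, 6.5) - (4, 3) = (1.5, 3.5).

Step 2 — sample covariance matrix, S[i,j] = (1/(n-1)) · Σ_k (x_{k,i} - mean_i) · (x_{k,j} - mean_j), divisor n-1 = 3:
  S[X,X] = ((2.5)·(2.5) + (-2.5)·(-2.5) + (-0.5)·(-0.5) + (0.5)·(0.5)) / 3 = 13/3 = 4.3333
  S[X,Y] = ((2.5)·(-0.5) + (-2.5)·(1.5) + (-0.5)·(-1.5) + (0.5)·(0.5)) / 3 = -4/3 = -1.3333
  S[Y,Y] = ((-0.5)·(-0.5) + (1.5)·(1.5) + (-1.5)·(-1.5) + (0.5)·(0.5)) / 3 = 5/3 = 1.6667
  S = [[4.3333, -1.3333],
 [-1.3333, 1.6667]].

Step 3 — invert S. det(S) = 4.3333·1.6667 - (-1.3333)² = 5.4444.
  S^{-1} = (1/det) · [[d, -b], [-b, a]] = [[0.3061, 0.2449],
 [0.2449, 0.7959]].

Step 4 — quadratic form (x̄ - mu_0)^T · S^{-1} · (x̄ - mu_0):
  S^{-1} · (x̄ - mu_0) = (1.3163, 3.1531),
  (x̄ - mu_0)^T · [...] = (1.5)·(1.3163) + (3.5)·(3.1531) = 13.0102.

Step 5 — scale by n: T² = 4 · 13.0102 = 52.0408.

T² ≈ 52.0408


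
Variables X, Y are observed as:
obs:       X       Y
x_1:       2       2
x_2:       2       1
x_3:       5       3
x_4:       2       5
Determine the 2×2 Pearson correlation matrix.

Step 1 — column means:
  mean(X) = (2 + 2 + 5 + 2) / 4 = 11/4 = 2.75
  mean(Y) = (2 + 1 + 3 + 5) / 4 = 11/4 = 2.75

Step 2 — sample variances and covariances s[i,j] = (1/(n-1)) · Σ_k (x_{k,i} - mean_i) · (x_{k,j} - mean_j), with n-1 = 3:
  s[X,X] = ((-0.75)·(-0.75) + (-0.75)·(-0.75) + (2.25)·(2.25) + (-0.75)·(-0.75)) / 3 = 6.75/3 = 2.25
  s[X,Y] = ((-0.75)·(-0.75) + (-0.75)·(-1.75) + (2.25)·(0.25) + (-0.75)·(2.25)) / 3 = 0.75/3 = 0.25
  s[Y,Y] = ((-0.75)·(-0.75) + (-1.75)·(-1.75) + (0.25)·(0.25) + (2.25)·(2.25)) / 3 = 8.75/3 = 2.9167
  Sample standard deviations s_i = √(s[i,i]):
  s(X) = √(2.25) = 1.5
  s(Y) = √(2.9167) = 1.7078

Step 3 — r_{ij} = s_{ij} / (s_i · s_j):
  r[X,X] = 1 (diagonal).
  r[X,Y] = 0.25 / (1.5 · 1.7078) = 0.25 / 2.5617 = 0.0976
  r[Y,Y] = 1 (diagonal).

R is symmetric with unit diagonal. Assembling:

R = [[1, 0.0976],
 [0.0976, 1]]


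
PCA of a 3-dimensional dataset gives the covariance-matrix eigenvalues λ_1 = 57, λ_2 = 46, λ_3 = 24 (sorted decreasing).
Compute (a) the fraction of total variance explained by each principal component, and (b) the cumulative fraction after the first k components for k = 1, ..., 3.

Step 1 — total variance = trace(Sigma) = Σ λ_i = 57 + 46 + 24 = 127.

Step 2 — fraction explained by component i = λ_i / Σ λ:
  PC1: 57/127 = 0.4488
  PC2: 46/127 = 0.3622
  PC3: 24/127 = 0.189

Step 3 — cumulative fraction after k components = (λ_1 + ... + λ_k) / Σ λ:
  k = 1: 57/127 = 0.4488
  k = 2: (57 + 46)/127 = 103/127 = 0.811
  k = 3: (57 + 46 + 24)/127 = 127/127 = 1

Summary (fraction, with percent):

explained: PC1 0.4488 (44.88%), PC2 0.3622 (36.22%), PC3 0.189 (18.9%);  cumulative: 0.4488, 0.811, 1


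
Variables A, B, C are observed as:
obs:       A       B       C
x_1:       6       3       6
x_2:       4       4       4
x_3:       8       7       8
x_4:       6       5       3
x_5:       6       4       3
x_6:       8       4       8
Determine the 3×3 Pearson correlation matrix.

Step 1 — column means:
  mean(A) = (6 + 4 + 8 + 6 + 6 + 8) / 6 = 38/6 = 6.3333
  mean(B) = (3 + 4 + 7 + 5 + 4 + 4) / 6 = 27/6 = 4.5
  mean(C) = (6 + 4 + 8 + 3 + 3 + 8) / 6 = 32/6 = 5.3333

Step 2 — sample variances and covariances s[i,j] = (1/(n-1)) · Σ_k (x_{k,i} - mean_i) · (x_{k,j} - mean_j), with n-1 = 5:
  s[A,A] = ((-0.3333)·(-0.3333) + (-2.3333)·(-2.3333) + (1.6667)·(1.6667) + (-0.3333)·(-0.3333) + (-0.3333)·(-0.3333) + (1.6667)·(1.6667)) / 5 = 11.3333/5 = 2.2667
  s[A,B] = ((-0.3333)·(-1.5) + (-2.3333)·(-0.5) + (1.6667)·(2.5) + (-0.3333)·(0.5) + (-0.3333)·(-0.5) + (1.6667)·(-0.5)) / 5 = 5/5 = 1
  s[A,C] = ((-0.3333)·(0.6667) + (-2.3333)·(-1.3333) + (1.6667)·(2.6667) + (-0.3333)·(-2.3333) + (-0.3333)·(-2.3333) + (1.6667)·(2.6667)) / 5 = 13.3333/5 = 2.6667
  s[B,B] = ((-1.5)·(-1.5) + (-0.5)·(-0.5) + (2.5)·(2.5) + (0.5)·(0.5) + (-0.5)·(-0.5) + (-0.5)·(-0.5)) / 5 = 9.5/5 = 1.9
  s[B,C] = ((-1.5)·(0.6667) + (-0.5)·(-1.3333) + (2.5)·(2.6667) + (0.5)·(-2.3333) + (-0.5)·(-2.3333) + (-0.5)·(2.6667)) / 5 = 5/5 = 1
  s[C,C] = ((0.6667)·(0.6667) + (-1.3333)·(-1.3333) + (2.6667)·(2.6667) + (-2.3333)·(-2.3333) + (-2.3333)·(-2.3333) + (2.6667)·(2.6667)) / 5 = 27.3333/5 = 5.4667
  Sample standard deviations s_i = √(s[i,i]):
  s(A) = √(2.2667) = 1.5055
  s(B) = √(1.9) = 1.3784
  s(C) = √(5.4667) = 2.3381

Step 3 — r_{ij} = s_{ij} / (s_i · s_j):
  r[A,A] = 1 (diagonal).
  r[A,B] = 1 / (1.5055 · 1.3784) = 1 / 2.0753 = 0.4819
  r[A,C] = 2.6667 / (1.5055 · 2.3381) = 2.6667 / 3.5201 = 0.7576
  r[B,B] = 1 (diagonal).
  r[B,C] = 1 / (1.3784 · 2.3381) = 1 / 3.2228 = 0.3103
  r[C,C] = 1 (diagonal).

R is symmetric with unit diagonal. Assembling:

R = [[1, 0.4819, 0.7576],
 [0.4819, 1, 0.3103],
 [0.7576, 0.3103, 1]]


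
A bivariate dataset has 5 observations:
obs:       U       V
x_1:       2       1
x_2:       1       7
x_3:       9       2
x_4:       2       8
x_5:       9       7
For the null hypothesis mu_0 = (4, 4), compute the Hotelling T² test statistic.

Step 1 — sample mean vector:
  mean(U) = (2 + 1 + 9 + 2 + 9) / 5 = 23/5 = 4.6
  mean(V) = (1 + 7 + 2 + 8 + 7) / 5 = 25/5 = 5
  x̄ = (4.6, 5),  deviation x̄ - mu_0 = (4.6, 5) - (4, 4) = (0.6, 1).

Step 2 — sample covariance matrix, S[i,j] = (1/(n-1)) · Σ_k (x_{k,i} - mean_i) · (x_{k,j} - mean_j), divisor n-1 = 4:
  S[U,U] = ((-2.6)·(-2.6) + (-3.6)·(-3.6) + (4.4)·(4.4) + (-2.6)·(-2.6) + (4.4)·(4.4)) / 4 = 65.2/4 = 16.3
  S[U,V] = ((-2.6)·(-4) + (-3.6)·(2) + (4.4)·(-3) + (-2.6)·(3) + (4.4)·(2)) / 4 = -9/4 = -2.25
  S[V,V] = ((-4)·(-4) + (2)·(2) + (-3)·(-3) + (3)·(3) + (2)·(2)) / 4 = 42/4 = 10.5
  S = [[16.3, -2.25],
 [-2.25, 10.5]].

Step 3 — invert S. det(S) = 16.3·10.5 - (-2.25)² = 166.0875.
  S^{-1} = (1/det) · [[d, -b], [-b, a]] = [[0.0632, 0.0135],
 [0.0135, 0.0981]].

Step 4 — quadratic form (x̄ - mu_0)^T · S^{-1} · (x̄ - mu_0):
  S^{-1} · (x̄ - mu_0) = (0.0515, 0.1063),
  (x̄ - mu_0)^T · [...] = (0.6)·(0.0515) + (1)·(0.1063) = 0.1372.

Step 5 — scale by n: T² = 5 · 0.1372 = 0.6858.

T² ≈ 0.6858


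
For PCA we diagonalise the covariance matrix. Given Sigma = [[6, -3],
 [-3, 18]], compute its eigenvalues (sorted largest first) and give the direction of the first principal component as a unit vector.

Step 1 — characteristic polynomial of 2×2 Sigma:
  det(Sigma - λI) = λ² - trace · λ + det = 0.
  trace = 6 + 18 = 24, det = 6·18 - (-3)² = 99.
Step 2 — discriminant:
  Δ = trace² - 4·det = 576 - 396 = 180.
Step 3 — eigenvalues:
  λ = (trace ± √Δ)/2 = (24 ± 13.4164)/2,
  λ_1 = 18.7082,  λ_2 = 5.2918.

Step 4 — unit eigenvector for λ_1: solve (Sigma - λ_1 I)v = 0. First row:
  (6 - 18.7082)·v_x + (-3)·v_y = 0, i.e. (-12.7082)·v_x + (-3)·v_y = 0,
  so v ∝ (b, λ_1 - a) = (-3, 12.7082); multiply by -1 so the first entry is positive: u = (3, -12.7082).
  ||u|| = √((3)² + (-12.7082)²) = √(170.4984) ≈ 13.0575,
  v_1 = u/||u|| ≈ (0.2298, -0.9732) (||v_1|| = 1).

λ_1 = 18.7082,  λ_2 = 5.2918;  v_1 ≈ (0.2298, -0.9732)


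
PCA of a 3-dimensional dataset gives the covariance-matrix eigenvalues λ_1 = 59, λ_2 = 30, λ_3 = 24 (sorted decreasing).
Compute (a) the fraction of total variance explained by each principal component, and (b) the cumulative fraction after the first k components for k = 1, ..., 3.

Step 1 — total variance = trace(Sigma) = Σ λ_i = 59 + 30 + 24 = 113.

Step 2 — fraction explained by component i = λ_i / Σ λ:
  PC1: 59/113 = 0.5221
  PC2: 30/113 = 0.2655
  PC3: 24/113 = 0.2124

Step 3 — cumulative fraction after k components = (λ_1 + ... + λ_k) / Σ λ:
  k = 1: 59/113 = 0.5221
  k = 2: (59 + 30)/113 = 89/113 = 0.7876
  k = 3: (59 + 30 + 24)/113 = 113/113 = 1

Summary (fraction, with percent):

explained: PC1 0.5221 (52.21%), PC2 0.2655 (26.55%), PC3 0.2124 (21.24%);  cumulative: 0.5221, 0.7876, 1


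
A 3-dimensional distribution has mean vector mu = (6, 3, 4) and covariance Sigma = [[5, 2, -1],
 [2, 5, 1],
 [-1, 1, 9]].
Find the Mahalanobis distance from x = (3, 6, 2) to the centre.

Step 1 — centre the observation: (x - mu) = (-3, 3, -2).

Step 2 — invert Sigma (cofactor / det for 3×3, or solve directly):
  Sigma^{-1} = [[0.2514, -0.1086, 0.04],
 [-0.1086, 0.2514, -0.04],
 [0.04, -0.04, 0.12]].

Step 3 — form the quadratic (x - mu)^T · Sigma^{-1} · (x - mu):
  Sigma^{-1} · (x - mu) = (-1.16, 1.16, -0.48).
  (x - mu)^T · [Sigma^{-1} · (x - mu)] = (-3)·(-1.16) + (3)·(1.16) + (-2)·(-0.48) = 7.92.

Step 4 — take square root: d = √(7.92) ≈ 2.8142.

d(x, mu) = √(7.92) ≈ 2.8142


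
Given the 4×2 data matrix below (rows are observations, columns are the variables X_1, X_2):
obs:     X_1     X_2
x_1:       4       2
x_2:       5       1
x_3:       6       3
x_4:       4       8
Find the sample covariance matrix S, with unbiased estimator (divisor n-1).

Step 1 — column means:
  mean(X_1) = (4 + 5 + 6 + 4) / 4 = 19/4 = 4.75
  mean(X_2) = (2 + 1 + 3 + 8) / 4 = 14/4 = 3.5

Step 2 — sample covariance S[i,j] = (1/(n-1)) · Σ_k (x_{k,i} - mean_i) · (x_{k,j} - mean_j), with n-1 = 3.
  S[X_1,X_1] = ((-0.75)·(-0.75) + (0.25)·(0.25) + (1.25)·(1.25) + (-0.75)·(-0.75)) / 3 = 2.75/3 = 0.9167
  S[X_1,X_2] = ((-0.75)·(-1.5) + (0.25)·(-2.5) + (1.25)·(-0.5) + (-0.75)·(4.5)) / 3 = -3.5/3 = -1.1667
  S[X_2,X_2] = ((-1.5)·(-1.5) + (-2.5)·(-2.5) + (-0.5)·(-0.5) + (4.5)·(4.5)) / 3 = 29/3 = 9.6667

S is symmetric (S[j,i] = S[i,j]). Assembling:

S = [[0.9167, -1.1667],
 [-1.1667, 9.6667]]


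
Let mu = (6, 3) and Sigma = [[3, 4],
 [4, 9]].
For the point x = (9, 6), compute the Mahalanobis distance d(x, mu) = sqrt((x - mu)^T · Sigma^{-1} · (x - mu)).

Step 1 — centre the observation: (x - mu) = (3, 3).

Step 2 — invert Sigma. det(Sigma) = 3·9 - (4)² = 11.
  Sigma^{-1} = (1/det) · [[d, -b], [-b, a]] = [[0.8182, -0.3636],
 [-0.3636, 0.2727]].

Step 3 — form the quadratic (x - mu)^T · Sigma^{-1} · (x - mu):
  Sigma^{-1} · (x - mu) = (1.3636, -0.2727).
  (x - mu)^T · [Sigma^{-1} · (x - mu)] = (3)·(1.3636) + (3)·(-0.2727) = 3.2727.

Step 4 — take square root: d = √(3.2727) ≈ 1.8091.

d(x, mu) = √(3.2727) ≈ 1.8091


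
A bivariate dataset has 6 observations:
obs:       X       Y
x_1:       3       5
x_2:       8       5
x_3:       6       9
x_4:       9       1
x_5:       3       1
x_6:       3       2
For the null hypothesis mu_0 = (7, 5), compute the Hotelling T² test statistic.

Step 1 — sample mean vector:
  mean(X) = (3 + 8 + 6 + 9 + 3 + 3) / 6 = 32/6 = 5.3333
  mean(Y) = (5 + 5 + 9 + 1 + 1 + 2) / 6 = 23/6 = 3.8333
  x̄ = (5.3333, 3.8333),  deviation x̄ - mu_0 = (5.3333, 3.8333) - (7, 5) = (-1.6667, -1.1667).

Step 2 — sample covariance matrix, S[i,j] = (1/(n-1)) · Σ_k (x_{k,i} - mean_i) · (x_{k,j} - mean_j), divisor n-1 = 5:
  S[X,X] = ((-2.3333)·(-2.3333) + (2.6667)·(2.6667) + (0.6667)·(0.6667) + (3.6667)·(3.6667) + (-2.3333)·(-2.3333) + (-2.3333)·(-2.3333)) / 5 = 37.3333/5 = 7.4667
  S[X,Y] = ((-2.3333)·(1.1667) + (2.6667)·(1.1667) + (0.6667)·(5.1667) + (3.6667)·(-2.8333) + (-2.3333)·(-2.8333) + (-2.3333)·(-1.8333)) / 5 = 4.3333/5 = 0.8667
  S[Y,Y] = ((1.1667)·(1.1667) + (1.1667)·(1.1667) + (5.1667)·(5.1667) + (-2.8333)·(-2.8333) + (-2.8333)·(-2.8333) + (-1.8333)·(-1.8333)) / 5 = 48.8333/5 = 9.7667
  S = [[7.4667, 0.8667],
 [0.8667, 9.7667]].

Step 3 — invert S. det(S) = 7.4667·9.7667 - (0.8667)² = 72.1733.
  S^{-1} = (1/det) · [[d, -b], [-b, a]] = [[0.1353, -0.012],
 [-0.012, 0.1035]].

Step 4 — quadratic form (x̄ - mu_0)^T · S^{-1} · (x̄ - mu_0):
  S^{-1} · (x̄ - mu_0) = (-0.2115, -0.1007),
  (x̄ - mu_0)^T · [...] = (-1.6667)·(-0.2115) + (-1.1667)·(-0.1007) = 0.47.

Step 5 — scale by n: T² = 6 · 0.47 = 2.8201.

T² ≈ 2.8201


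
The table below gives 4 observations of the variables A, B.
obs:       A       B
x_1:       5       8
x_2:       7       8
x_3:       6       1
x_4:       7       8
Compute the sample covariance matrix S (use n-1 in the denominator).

Step 1 — column means:
  mean(A) = (5 + 7 + 6 + 7) / 4 = 25/4 = 6.25
  mean(B) = (8 + 8 + 1 + 8) / 4 = 25/4 = 6.25

Step 2 — sample covariance S[i,j] = (1/(n-1)) · Σ_k (x_{k,i} - mean_i) · (x_{k,j} - mean_j), with n-1 = 3.
  S[A,A] = ((-1.25)·(-1.25) + (0.75)·(0.75) + (-0.25)·(-0.25) + (0.75)·(0.75)) / 3 = 2.75/3 = 0.9167
  S[A,B] = ((-1.25)·(1.75) + (0.75)·(1.75) + (-0.25)·(-5.25) + (0.75)·(1.75)) / 3 = 1.75/3 = 0.5833
  S[B,B] = ((1.75)·(1.75) + (1.75)·(1.75) + (-5.25)·(-5.25) + (1.75)·(1.75)) / 3 = 36.75/3 = 12.25

S is symmetric (S[j,i] = S[i,j]). Assembling:

S = [[0.9167, 0.5833],
 [0.5833, 12.25]]


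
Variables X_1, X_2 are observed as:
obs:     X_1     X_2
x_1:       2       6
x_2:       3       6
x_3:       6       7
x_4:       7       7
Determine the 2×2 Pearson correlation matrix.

Step 1 — column means:
  mean(X_1) = (2 + 3 + 6 + 7) / 4 = 18/4 = 4.5
  mean(X_2) = (6 + 6 + 7 + 7) / 4 = 26/4 = 6.5

Step 2 — sample variances and covariances s[i,j] = (1/(n-1)) · Σ_k (x_{k,i} - mean_i) · (x_{k,j} - mean_j), with n-1 = 3:
  s[X_1,X_1] = ((-2.5)·(-2.5) + (-1.5)·(-1.5) + (1.5)·(1.5) + (2.5)·(2.5)) / 3 = 17/3 = 5.6667
  s[X_1,X_2] = ((-2.5)·(-0.5) + (-1.5)·(-0.5) + (1.5)·(0.5) + (2.5)·(0.5)) / 3 = 4/3 = 1.3333
  s[X_2,X_2] = ((-0.5)·(-0.5) + (-0.5)·(-0.5) + (0.5)·(0.5) + (0.5)·(0.5)) / 3 = 1/3 = 0.3333
  Sample standard deviations s_i = √(s[i,i]):
  s(X_1) = √(5.6667) = 2.3805
  s(X_2) = √(0.3333) = 0.5774

Step 3 — r_{ij} = s_{ij} / (s_i · s_j):
  r[X_1,X_1] = 1 (diagonal).
  r[X_1,X_2] = 1.3333 / (2.3805 · 0.5774) = 1.3333 / 1.3744 = 0.9701
  r[X_2,X_2] = 1 (diagonal).

R is symmetric with unit diagonal. Assembling:

R = [[1, 0.9701],
 [0.9701, 1]]


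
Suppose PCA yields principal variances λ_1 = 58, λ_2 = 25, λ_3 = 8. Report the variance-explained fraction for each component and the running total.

Step 1 — total variance = trace(Sigma) = Σ λ_i = 58 + 25 + 8 = 91.

Step 2 — fraction explained by component i = λ_i / Σ λ:
  PC1: 58/91 = 0.6374
  PC2: 25/91 = 0.2747
  PC3: 8/91 = 0.0879

Step 3 — cumulative fraction after k components = (λ_1 + ... + λ_k) / Σ λ:
  k = 1: 58/91 = 0.6374
  k = 2: (58 + 25)/91 = 83/91 = 0.9121
  k = 3: (58 + 25 + 8)/91 = 91/91 = 1

Summary (fraction, with percent):

explained: PC1 0.6374 (63.74%), PC2 0.2747 (27.47%), PC3 0.0879 (8.79%);  cumulative: 0.6374, 0.9121, 1


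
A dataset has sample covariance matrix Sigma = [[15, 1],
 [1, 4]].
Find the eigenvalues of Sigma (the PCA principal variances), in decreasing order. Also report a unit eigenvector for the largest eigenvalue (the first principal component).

Step 1 — characteristic polynomial of 2×2 Sigma:
  det(Sigma - λI) = λ² - trace · λ + det = 0.
  trace = 15 + 4 = 19, det = 15·4 - (1)² = 59.
Step 2 — discriminant:
  Δ = trace² - 4·det = 361 - 236 = 125.
Step 3 — eigenvalues:
  λ = (trace ± √Δ)/2 = (19 ± 11.1803)/2,
  λ_1 = 15.0902,  λ_2 = 3.9098.

Step 4 — unit eigenvector for λ_1: solve (Sigma - λ_1 I)v = 0. First row:
  (15 - 15.0902)·v_x + (1)·v_y = 0, i.e. (-0.0902)·v_x + (1)·v_y = 0,
  so v ∝ (b, λ_1 - a) = (1, 0.0902) = u.
  ||u|| = √((1)² + (0.0902)²) = √(1.0081) ≈ 1.0041,
  v_1 = u/||u|| ≈ (0.996, 0.0898) (||v_1|| = 1).

λ_1 = 15.0902,  λ_2 = 3.9098;  v_1 ≈ (0.996, 0.0898)


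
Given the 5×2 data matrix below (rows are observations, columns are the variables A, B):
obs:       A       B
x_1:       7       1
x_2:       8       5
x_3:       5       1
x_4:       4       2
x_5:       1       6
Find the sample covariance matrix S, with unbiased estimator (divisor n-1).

Step 1 — column means:
  mean(A) = (7 + 8 + 5 + 4 + 1) / 5 = 25/5 = 5
  mean(B) = (1 + 5 + 1 + 2 + 6) / 5 = 15/5 = 3

Step 2 — sample covariance S[i,j] = (1/(n-1)) · Σ_k (x_{k,i} - mean_i) · (x_{k,j} - mean_j), with n-1 = 4.
  S[A,A] = ((2)·(2) + (3)·(3) + (0)·(0) + (-1)·(-1) + (-4)·(-4)) / 4 = 30/4 = 7.5
  S[A,B] = ((2)·(-2) + (3)·(2) + (0)·(-2) + (-1)·(-1) + (-4)·(3)) / 4 = -9/4 = -2.25
  S[B,B] = ((-2)·(-2) + (2)·(2) + (-2)·(-2) + (-1)·(-1) + (3)·(3)) / 4 = 22/4 = 5.5

S is symmetric (S[j,i] = S[i,j]). Assembling:

S = [[7.5, -2.25],
 [-2.25, 5.5]]


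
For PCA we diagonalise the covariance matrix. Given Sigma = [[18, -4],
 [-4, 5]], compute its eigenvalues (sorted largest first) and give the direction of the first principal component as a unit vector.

Step 1 — characteristic polynomial of 2×2 Sigma:
  det(Sigma - λI) = λ² - trace · λ + det = 0.
  trace = 18 + 5 = 23, det = 18·5 - (-4)² = 74.
Step 2 — discriminant:
  Δ = trace² - 4·det = 529 - 296 = 233.
Step 3 — eigenvalues:
  λ = (trace ± √Δ)/2 = (23 ± 15.2643)/2,
  λ_1 = 19.1322,  λ_2 = 3.8678.

Step 4 — unit eigenvector for λ_1: solve (Sigma - λ_1 I)v = 0. First row:
  (18 - 19.1322)·v_x + (-4)·v_y = 0, i.e. (-1.1322)·v_x + (-4)·v_y = 0,
  so v ∝ (b, λ_1 - a) = (-4, 1.1322); multiply by -1 so the first entry is positive: u = (4, -1.1322).
  ||u|| = √((4)² + (-1.1322)²) = √(17.2818) ≈ 4.1571,
  v_1 = u/||u|| ≈ (0.9622, -0.2723) (||v_1|| = 1).

λ_1 = 19.1322,  λ_2 = 3.8678;  v_1 ≈ (0.9622, -0.2723)


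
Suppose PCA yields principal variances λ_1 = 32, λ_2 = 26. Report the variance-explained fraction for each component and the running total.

Step 1 — total variance = trace(Sigma) = Σ λ_i = 32 + 26 = 58.

Step 2 — fraction explained by component i = λ_i / Σ λ:
  PC1: 32/58 = 0.5517
  PC2: 26/58 = 0.4483

Step 3 — cumulative fraction after k components = (λ_1 + ... + λ_k) / Σ λ:
  k = 1: 32/58 = 0.5517
  k = 2: (32 + 26)/58 = 58/58 = 1

Summary (fraction, with percent):

explained: PC1 0.5517 (55.17%), PC2 0.4483 (44.83%);  cumulative: 0.5517, 1


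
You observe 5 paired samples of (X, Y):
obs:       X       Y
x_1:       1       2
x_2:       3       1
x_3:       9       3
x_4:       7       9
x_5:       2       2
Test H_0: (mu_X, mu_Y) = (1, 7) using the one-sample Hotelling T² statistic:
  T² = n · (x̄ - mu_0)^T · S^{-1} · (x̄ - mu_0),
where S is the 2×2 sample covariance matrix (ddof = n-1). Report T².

Step 1 — sample mean vector:
  mean(X) = (1 + 3 + 9 + 7 + 2) / 5 = 22/5 = 4.4
  mean(Y) = (2 + 1 + 3 + 9 + 2) / 5 = 17/5 = 3.4
  x̄ = (4.4, 3.4),  deviation x̄ - mu_0 = (4.4, 3.4) - (1, 7) = (3.4, -3.6).

Step 2 — sample covariance matrix, S[i,j] = (1/(n-1)) · Σ_k (x_{k,i} - mean_i) · (x_{k,j} - mean_j), divisor n-1 = 4:
  S[X,X] = ((-3.4)·(-3.4) + (-1.4)·(-1.4) + (4.6)·(4.6) + (2.6)·(2.6) + (-2.4)·(-2.4)) / 4 = 47.2/4 = 11.8
  S[X,Y] = ((-3.4)·(-1.4) + (-1.4)·(-2.4) + (4.6)·(-0.4) + (2.6)·(5.6) + (-2.4)·(-1.4)) / 4 = 24.2/4 = 6.05
  S[Y,Y] = ((-1.4)·(-1.4) + (-2.4)·(-2.4) + (-0.4)·(-0.4) + (5.6)·(5.6) + (-1.4)·(-1.4)) / 4 = 41.2/4 = 10.3
  S = [[11.8, 6.05],
 [6.05, 10.3]].

Step 3 — invert S. det(S) = 11.8·10.3 - (6.05)² = 84.9375.
  S^{-1} = (1/det) · [[d, -b], [-b, a]] = [[0.1213, -0.0712],
 [-0.0712, 0.1389]].

Step 4 — quadratic form (x̄ - mu_0)^T · S^{-1} · (x̄ - mu_0):
  S^{-1} · (x̄ - mu_0) = (0.6687, -0.7423),
  (x̄ - mu_0)^T · [...] = (3.4)·(0.6687) + (-3.6)·(-0.7423) = 4.946.

Step 5 — scale by n: T² = 5 · 4.946 = 24.7299.

T² ≈ 24.7299


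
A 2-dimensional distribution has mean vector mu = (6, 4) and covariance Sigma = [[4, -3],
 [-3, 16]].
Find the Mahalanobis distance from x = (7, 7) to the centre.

Step 1 — centre the observation: (x - mu) = (1, 3).

Step 2 — invert Sigma. det(Sigma) = 4·16 - (-3)² = 55.
  Sigma^{-1} = (1/det) · [[d, -b], [-b, a]] = [[0.2909, 0.0545],
 [0.0545, 0.0727]].

Step 3 — form the quadratic (x - mu)^T · Sigma^{-1} · (x - mu):
  Sigma^{-1} · (x - mu) = (0.4545, 0.2727).
  (x - mu)^T · [Sigma^{-1} · (x - mu)] = (1)·(0.4545) + (3)·(0.2727) = 1.2727.

Step 4 — take square root: d = √(1.2727) ≈ 1.1282.

d(x, mu) = √(1.2727) ≈ 1.1282
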